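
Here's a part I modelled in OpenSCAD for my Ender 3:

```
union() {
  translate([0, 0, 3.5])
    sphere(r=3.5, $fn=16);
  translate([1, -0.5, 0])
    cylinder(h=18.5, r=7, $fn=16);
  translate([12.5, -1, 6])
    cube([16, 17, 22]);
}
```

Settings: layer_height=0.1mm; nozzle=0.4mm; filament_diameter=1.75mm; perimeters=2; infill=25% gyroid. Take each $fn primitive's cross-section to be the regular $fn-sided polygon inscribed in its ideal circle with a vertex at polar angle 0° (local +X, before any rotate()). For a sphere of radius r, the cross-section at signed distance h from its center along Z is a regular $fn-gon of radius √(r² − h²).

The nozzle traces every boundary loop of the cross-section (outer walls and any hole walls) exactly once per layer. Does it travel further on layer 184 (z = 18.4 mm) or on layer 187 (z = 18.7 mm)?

layer 184 (z = 18.4 mm)

Layer 184 (z = 18.4): the sphere does not reach this height (|z−center|=14.900 > r=3.5); the r=7 cylinder at (1, -0.5) contributes a regular 16-gon of circumradius 7 (perimeter = 2·16·7.000·sin(180°/16) = 43.70 mm); the 16×17 cube at (12.5, -1) contributes its full rectangle (perimeter 66.00 mm); Taking the union: the 2 present regions are separate (no shared area or edge), so areas and boundary lengths simply add and each stays a separate island — boundary = 109.70 mm. So its perimeter = 109.70 mm. Layer 187 (z = 18.7): the sphere does not reach this height (|z−center|=15.200 > r=3.5); the cylinder at (1, -0.5) is absent (z outside [0, 18.5]); the cube at (12.5, -1) is present — its section is the full 16×17 rectangle (perimeter 66.00 mm); Combining (union): only the 16×17 cube at (12.5, -1) is present, so the union is just that shape — boundary = 66.00 mm. So its perimeter = 66.00 mm. Layer 184 is larger (109.70 vs 66.00 mm).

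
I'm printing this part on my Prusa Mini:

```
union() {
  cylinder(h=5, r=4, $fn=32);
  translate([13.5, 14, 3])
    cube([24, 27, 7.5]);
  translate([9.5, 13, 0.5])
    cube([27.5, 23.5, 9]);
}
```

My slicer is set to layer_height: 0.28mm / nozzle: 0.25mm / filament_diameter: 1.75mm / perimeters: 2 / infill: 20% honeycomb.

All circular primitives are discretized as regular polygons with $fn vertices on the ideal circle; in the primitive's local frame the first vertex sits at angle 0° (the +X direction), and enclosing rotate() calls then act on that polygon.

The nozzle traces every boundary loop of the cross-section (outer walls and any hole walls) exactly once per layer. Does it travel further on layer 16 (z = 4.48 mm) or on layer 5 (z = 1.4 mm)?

layer 16 (z = 4.48 mm)

Layer 16 (z = 4.48): the cylinder: section is a regular 32-gon, circumradius r=4 (perimeter = 2·32·4.000·sin(180°/32) = 25.09 mm); the 24×27 cube at (13.5, 14) contributes its full rectangle (perimeter 102.00 mm); the cube at (9.5, 13) (footprint 27.5×23.5) is included at this height (perimeter 102.00 mm); Combining (union): the regions partially overlap (shared area 528.75 mm²), so the edge portions inside another operand are dropped and the merged outline is re-measured after clipping — boundary = 137.09 mm. So its perimeter = 137.09 mm. Layer 5 (z = 1.4): the r=4 cylinder contributes a regular 32-gon of circumradius 4 (perimeter = 2·32·4.000·sin(180°/32) = 25.09 mm); the cube at (13.5, 14) does not reach this height (z outside [3, 10.5]); the cube at (9.5, 13) is present — its section is the full 27.5×23.5 rectangle (perimeter 102.00 mm); Taking the union: the 2 present regions are separate (no shared area or edge), so areas and boundary lengths simply add and each stays a separate island — boundary = 127.09 mm. So its perimeter = 127.09 mm. Layer 16 is larger (137.09 vs 127.09 mm).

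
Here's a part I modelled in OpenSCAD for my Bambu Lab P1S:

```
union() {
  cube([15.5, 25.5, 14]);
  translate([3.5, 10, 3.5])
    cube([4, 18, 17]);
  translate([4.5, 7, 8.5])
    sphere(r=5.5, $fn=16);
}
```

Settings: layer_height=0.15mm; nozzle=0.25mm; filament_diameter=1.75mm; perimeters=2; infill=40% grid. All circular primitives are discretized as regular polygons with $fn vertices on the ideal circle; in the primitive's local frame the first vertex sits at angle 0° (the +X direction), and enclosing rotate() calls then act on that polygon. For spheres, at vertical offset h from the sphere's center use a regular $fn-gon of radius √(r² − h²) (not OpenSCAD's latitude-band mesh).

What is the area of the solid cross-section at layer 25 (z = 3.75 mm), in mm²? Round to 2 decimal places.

405.25 mm²

At z = 3.75 mm: the cube (footprint 15.5×25.5) is included at this height (area 395.25 mm²); the cube at (3.5, 10) is present — its section is the full 4×18 rectangle (area 72.00 mm²); the r=5.5 sphere at (4.5, 7) slices to a regular 16-gon of circumradius 2.773 (√(r²−h²) with h=4.75 from center) (area = (16/2)·2.773²·sin(360°/16) = 23.54 mm²); Combining (union): the regions partially overlap — summed areas 490.79 mm² minus the doubly-counted overlap 85.54 mm² gives 405.25 mm² — area = 405.25 mm². Overall, the cross-section is a single solid region. Net area = 405.25 mm².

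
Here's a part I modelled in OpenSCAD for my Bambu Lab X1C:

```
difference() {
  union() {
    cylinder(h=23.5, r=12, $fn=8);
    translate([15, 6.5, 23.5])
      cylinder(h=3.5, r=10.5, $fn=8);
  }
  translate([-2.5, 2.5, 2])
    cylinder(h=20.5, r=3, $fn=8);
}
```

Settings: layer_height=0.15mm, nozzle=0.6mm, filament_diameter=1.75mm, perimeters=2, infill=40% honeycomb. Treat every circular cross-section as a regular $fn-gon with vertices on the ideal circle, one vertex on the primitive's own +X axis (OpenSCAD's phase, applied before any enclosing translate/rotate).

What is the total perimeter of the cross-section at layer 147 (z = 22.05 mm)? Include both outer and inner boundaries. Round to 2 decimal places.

91.84 mm

At z = 22.05 mm: the r=12 cylinder contributes a regular 8-gon of circumradius 12 (perimeter = 2·8·12.000·sin(180°/8) = 73.48 mm); the cylinder at (15, 6.5) does not reach this height (z outside [23.5, 27]); Merging all regions: only the r=12 cylinder is present, so the union is just that shape — boundary = 73.48 mm; the r=3 cylinder at (-2.5, 2.5) contributes a regular 8-gon of circumradius 3 (perimeter = 2·8·3.000·sin(180°/8) = 18.37 mm); Subtracting the remaining from the first: starting from that combined region, the r=3 cylinder at (-2.5, 2.5) lies wholly inside it (removes its full 25.46 mm² and its 18.37 mm outline becomes a hole wall) — boundary (outer + 1 inner loop) = 91.84 mm. Overall, the cross-section is one region with 1 hole. Total boundary length (outer + inner) = 91.84 mm.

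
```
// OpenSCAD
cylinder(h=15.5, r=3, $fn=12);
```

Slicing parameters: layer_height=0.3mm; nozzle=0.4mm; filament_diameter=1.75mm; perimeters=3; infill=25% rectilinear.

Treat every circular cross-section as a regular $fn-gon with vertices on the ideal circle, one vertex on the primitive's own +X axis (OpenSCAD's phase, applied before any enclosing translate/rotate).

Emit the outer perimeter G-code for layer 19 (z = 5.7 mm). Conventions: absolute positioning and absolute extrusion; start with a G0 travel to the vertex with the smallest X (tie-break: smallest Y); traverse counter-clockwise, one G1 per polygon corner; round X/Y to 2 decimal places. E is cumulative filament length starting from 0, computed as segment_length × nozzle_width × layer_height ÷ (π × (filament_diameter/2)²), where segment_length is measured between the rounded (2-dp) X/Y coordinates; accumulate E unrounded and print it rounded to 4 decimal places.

At z = 5.7 mm: the r=3 cylinder gives a regular 12-gon of circumradius 3 (constant along its height). The outline is a single polygon with 12 vertices. Extrusion per mm of travel: 0.4 × 0.3 / (π × 0.875²) = 0.049890. Accumulating E over each segment gives final E = 0.9300.

G0 X-3.00 Y0.00 Z5.70
G1 X-2.60 Y-1.50 E0.0775
G1 X-1.50 Y-2.60 E0.1551
G1 X0.00 Y-3.00 E0.2325
G1 X1.50 Y-2.60 E0.3100
G1 X2.60 Y-1.50 E0.3876
G1 X3.00 Y0.00 E0.4650
G1 X2.60 Y1.50 E0.5425
G1 X1.50 Y2.60 E0.6201
G1 X0.00 Y3.00 E0.6975
G1 X-1.50 Y2.60 E0.7750
G1 X-2.60 Y1.50 E0.8526
G1 X-3.00 Y0.00 E0.9300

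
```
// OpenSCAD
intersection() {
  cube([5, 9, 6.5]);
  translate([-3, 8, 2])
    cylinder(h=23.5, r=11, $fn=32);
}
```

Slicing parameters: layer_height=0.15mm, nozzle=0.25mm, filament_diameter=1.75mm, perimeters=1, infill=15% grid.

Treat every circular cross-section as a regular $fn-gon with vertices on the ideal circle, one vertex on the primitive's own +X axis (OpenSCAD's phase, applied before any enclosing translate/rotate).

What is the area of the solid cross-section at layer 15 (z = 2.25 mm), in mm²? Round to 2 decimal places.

At z = 2.25 mm: the 5×9 cube contributes its full rectangle (area 45.00 mm²); the cylinder at (-3, 8): section is a regular 32-gon, circumradius r=11 (area = (32/2)·11.000²·sin(360°/32) = 377.69 mm²); Keeping only the common overlap: the r=11 cylinder at (-3, 8) partially overlaps the 5×9 cube; clipping to the common part keeps 44.89 mm² — area = 44.89 mm². Overall, the cross-section is a single solid region. Net area = 44.89 mm².

44.89 mm²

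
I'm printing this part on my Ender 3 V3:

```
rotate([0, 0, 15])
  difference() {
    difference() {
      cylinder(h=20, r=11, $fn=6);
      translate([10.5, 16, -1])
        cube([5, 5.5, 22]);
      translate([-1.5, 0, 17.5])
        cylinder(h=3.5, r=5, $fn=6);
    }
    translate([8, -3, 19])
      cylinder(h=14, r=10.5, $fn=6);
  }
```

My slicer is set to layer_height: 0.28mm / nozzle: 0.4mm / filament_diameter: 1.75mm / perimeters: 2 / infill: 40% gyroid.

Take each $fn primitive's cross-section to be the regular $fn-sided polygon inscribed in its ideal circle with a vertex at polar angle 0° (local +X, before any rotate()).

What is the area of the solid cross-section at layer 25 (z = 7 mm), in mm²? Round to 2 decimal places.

314.37 mm²

At z = 7 mm: the r=11 cylinder gives a regular 6-gon of circumradius 11 (constant along its height) (area = (6/2)·11.000²·sin(360°/6) = 314.37 mm²); the cube at (10.5, 16) (footprint 5×5.5) is included at this height (area 27.50 mm²); the cylinder at (-1.5, 0) does not reach this height (z outside [17.5, 21]); Taking the first minus the rest: starting from the r=11 cylinder (314.37 mm²), the 5×5.5 cube at (10.5, 16) misses the remaining region (no effect) — area = 314.37 mm²; the cylinder at (8, -3) is absent (z outside [19, 33]); Subtracting the remaining from the first: none of the subtracted shapes is present at this height, so that combined region is unchanged — area = 314.37 mm²; (rotated 15° about Z; rotation is an isometry so areas/perimeters/island counts are preserved). Overall, the cross-section is a single solid region. Net area = 314.37 mm².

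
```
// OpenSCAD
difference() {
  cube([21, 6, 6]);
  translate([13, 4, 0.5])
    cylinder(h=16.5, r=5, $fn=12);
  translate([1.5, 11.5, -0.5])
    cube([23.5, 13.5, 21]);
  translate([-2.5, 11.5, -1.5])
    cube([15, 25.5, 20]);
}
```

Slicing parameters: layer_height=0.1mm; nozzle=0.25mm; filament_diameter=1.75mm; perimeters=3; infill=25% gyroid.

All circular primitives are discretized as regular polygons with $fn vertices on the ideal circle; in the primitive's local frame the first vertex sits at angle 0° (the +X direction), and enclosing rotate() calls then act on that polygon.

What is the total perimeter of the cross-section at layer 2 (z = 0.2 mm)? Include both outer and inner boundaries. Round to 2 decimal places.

54.00 mm

At z = 0.2 mm: the cube (footprint 21×6) is included at this height (perimeter 54.00 mm); the cylinder at (13, 4) is not intersected at this z (z outside [0.5, 17]); the cube at (1.5, 11.5) (footprint 23.5×13.5) is included at this height (perimeter 74.00 mm); the cube at (-2.5, 11.5) is present — its section is the full 15×25.5 rectangle (perimeter 81.00 mm); Taking the first minus the rest: starting from the 21×6 cube, the 23.5×13.5 cube at (1.5, 11.5) misses the remaining region (no effect); the 15×25.5 cube at (-2.5, 11.5) misses the remaining region (no effect) — boundary = 54.00 mm. Overall, the cross-section is a single solid region. Total boundary length (outer) = 54.00 mm.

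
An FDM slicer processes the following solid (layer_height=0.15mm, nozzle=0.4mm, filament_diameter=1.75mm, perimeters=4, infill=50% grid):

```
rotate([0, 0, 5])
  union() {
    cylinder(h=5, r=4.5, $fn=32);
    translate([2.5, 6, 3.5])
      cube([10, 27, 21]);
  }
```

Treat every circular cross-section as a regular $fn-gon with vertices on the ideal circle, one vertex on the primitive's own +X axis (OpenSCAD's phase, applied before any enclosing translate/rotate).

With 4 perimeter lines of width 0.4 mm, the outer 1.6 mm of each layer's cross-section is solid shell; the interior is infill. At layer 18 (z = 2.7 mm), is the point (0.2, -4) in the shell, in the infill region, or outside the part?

shell

At z = 2.7 mm: the r=4.5 cylinder contributes a regular 32-gon of circumradius 4.5; the cube at (2.5, 6) is absent (z outside [3.5, 24.5]); Taking the union: only the r=4.5 cylinder is present, so the union is just that shape — 1 connected region; (rotated 5° about Z; rotation is an isometry so areas/perimeters/island counts are preserved). Overall, the cross-section is a single solid region. Undo the 5° rotation: the query point maps to (-0.149, -4.002) in the un-rotated model frame. The nearest boundary edge runs (-0.88, -4.41)→(-0.00, -4.50); distance from the point to it = 0.48 mm. The point is inside the cross-section, 0.48 mm from the nearest boundary — within the 1.6 mm shell band (4 × 0.4).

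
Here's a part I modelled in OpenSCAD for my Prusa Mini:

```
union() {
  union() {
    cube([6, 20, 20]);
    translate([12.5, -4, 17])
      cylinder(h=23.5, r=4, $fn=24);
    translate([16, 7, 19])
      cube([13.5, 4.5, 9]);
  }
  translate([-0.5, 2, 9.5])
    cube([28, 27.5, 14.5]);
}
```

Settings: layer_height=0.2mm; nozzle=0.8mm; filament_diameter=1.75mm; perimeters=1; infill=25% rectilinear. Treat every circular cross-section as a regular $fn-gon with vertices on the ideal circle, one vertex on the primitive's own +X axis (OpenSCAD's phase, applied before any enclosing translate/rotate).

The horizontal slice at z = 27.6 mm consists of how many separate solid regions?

2

At z = 27.6 mm: the cube is not intersected at this z (z outside [0, 20]); the cylinder at (12.5, -4): section is a regular 24-gon, circumradius r=4; the cube at (16, 7) (footprint 13.5×4.5) is included at this height; Taking the union: the 2 present regions are separate (no shared area or edge), so areas and boundary lengths simply add and each stays a separate island — 2 connected regions; the cube at (-0.5, 2) does not reach this height (z outside [9.5, 24]); Combining (union): only that combined region is present, so the union is just that shape — 2 connected regions. The result has 2 disconnected regions.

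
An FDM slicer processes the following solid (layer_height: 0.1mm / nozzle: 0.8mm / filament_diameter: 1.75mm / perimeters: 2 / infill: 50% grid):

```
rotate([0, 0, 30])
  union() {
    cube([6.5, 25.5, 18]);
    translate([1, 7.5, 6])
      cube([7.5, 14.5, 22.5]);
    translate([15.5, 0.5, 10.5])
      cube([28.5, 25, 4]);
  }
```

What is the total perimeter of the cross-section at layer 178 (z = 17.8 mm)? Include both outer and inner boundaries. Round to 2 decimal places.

At z = 17.8 mm: the cube (footprint 6.5×25.5) is included at this height (perimeter 64.00 mm); the 7.5×14.5 cube at (1, 7.5) contributes its full rectangle (perimeter 44.00 mm); the cube at (15.5, 0.5) is not intersected at this z (z outside [10.5, 14.5]); Merging all regions: the regions partially overlap (shared area 79.75 mm²), so the edge portions inside another operand are dropped and the merged outline is re-measured after clipping — boundary = 68.00 mm; (whole slice rotated 30° about Z — lengths, areas and connectivity unchanged). Overall, the cross-section is a single solid region. Total boundary length (outer) = 68.00 mm.

68.00 mm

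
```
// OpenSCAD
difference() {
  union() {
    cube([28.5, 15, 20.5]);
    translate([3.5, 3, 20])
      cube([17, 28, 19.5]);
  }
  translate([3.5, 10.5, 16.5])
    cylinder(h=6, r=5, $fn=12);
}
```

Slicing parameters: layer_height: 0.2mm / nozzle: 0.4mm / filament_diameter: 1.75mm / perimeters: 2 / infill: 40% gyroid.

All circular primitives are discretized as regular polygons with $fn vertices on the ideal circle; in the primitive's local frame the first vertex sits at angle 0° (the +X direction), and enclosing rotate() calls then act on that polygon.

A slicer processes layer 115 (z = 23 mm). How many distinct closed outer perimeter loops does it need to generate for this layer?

1

At z = 23 mm: the cube is not intersected at this z (z outside [0, 20.5]); the cube at (3.5, 3) is present — its section is the full 17×28 rectangle; Taking the union: only the 17×28 cube at (3.5, 3) is present, so the union is just that shape — 1 connected region; the cylinder at (3.5, 10.5) is absent (z outside [16.5, 22.5]); Taking the first minus the rest: none of the subtracted shapes is present at this height, so that combined region is unchanged — 1 connected region. The result has 1 disconnected region.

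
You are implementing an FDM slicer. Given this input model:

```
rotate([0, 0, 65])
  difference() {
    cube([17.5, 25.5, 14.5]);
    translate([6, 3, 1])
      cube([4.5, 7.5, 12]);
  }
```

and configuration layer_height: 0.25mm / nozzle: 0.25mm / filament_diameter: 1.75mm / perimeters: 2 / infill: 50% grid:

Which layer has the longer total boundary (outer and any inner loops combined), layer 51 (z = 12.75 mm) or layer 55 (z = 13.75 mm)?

Layer 51 (z = 12.75): the cube is present — its section is the full 17.5×25.5 rectangle (perimeter 86.00 mm); the cube at (6, 3) (footprint 4.5×7.5) is included at this height (perimeter 24.00 mm); Taking the first minus the rest: starting from the 17.5×25.5 cube, the 4.5×7.5 cube at (6, 3) lies wholly inside it (removes its full 33.75 mm² and its 24.00 mm outline becomes a hole wall) — boundary (outer + 1 inner loop) = 110.00 mm; (rotated 65° about Z; rotation is an isometry so areas/perimeters/island counts are preserved). So its perimeter = 110.00 mm. Layer 55 (z = 13.75): the cube (footprint 17.5×25.5) is included at this height (perimeter 86.00 mm); the cube at (6, 3) is not intersected at this z (z outside [1, 13]); After the difference (first − rest): none of the subtracted shapes is present at this height, so the 17.5×25.5 cube is unchanged — boundary = 86.00 mm; (rotated 65° about Z; rotation is an isometry so areas/perimeters/island counts are preserved). So its perimeter = 86.00 mm. Layer 51 is larger (110.00 vs 86.00 mm).

layer 51 (z = 12.75 mm)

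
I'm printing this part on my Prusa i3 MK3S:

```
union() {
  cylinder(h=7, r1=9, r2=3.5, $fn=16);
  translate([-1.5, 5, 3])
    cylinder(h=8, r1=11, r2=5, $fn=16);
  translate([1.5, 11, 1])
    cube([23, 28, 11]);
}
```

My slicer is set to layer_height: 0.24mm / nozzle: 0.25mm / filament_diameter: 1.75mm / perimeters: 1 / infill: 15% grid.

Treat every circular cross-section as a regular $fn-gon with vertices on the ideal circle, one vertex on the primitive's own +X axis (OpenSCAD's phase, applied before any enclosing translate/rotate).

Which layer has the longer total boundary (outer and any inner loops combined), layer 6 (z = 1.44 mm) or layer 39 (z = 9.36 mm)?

layer 6 (z = 1.44 mm)

Layer 6 (z = 1.44): the cone (r1=9→r2=3.5) has section circumradius 7.869 here — a regular 16-gon (perimeter = 2·16·7.869·sin(180°/16) = 49.12 mm); the cone at (-1.5, 5) is absent (z outside [3, 11]); the cube at (1.5, 11) (footprint 23×28) is included at this height (perimeter 102.00 mm); Taking the union: the 2 present regions are separate (no shared area or edge), so areas and boundary lengths simply add and each stays a separate island — boundary = 151.12 mm. So its perimeter = 151.12 mm. Layer 39 (z = 9.36): the cone does not reach this height (z outside [0, 7]); the cone at (-1.5, 5): at t=0.795 of its height the radius interpolates to r₁+(r₂−r₁)t = 6.230, giving a regular 16-gon of that circumradius (perimeter = 2·16·6.230·sin(180°/16) = 38.89 mm); the cube at (1.5, 11) is present — its section is the full 23×28 rectangle (perimeter 102.00 mm); Taking the union: the 2 present regions are separate (no shared area or edge), so areas and boundary lengths simply add and each stays a separate island — boundary = 140.89 mm. So its perimeter = 140.89 mm. Layer 6 is larger (151.12 vs 140.89 mm).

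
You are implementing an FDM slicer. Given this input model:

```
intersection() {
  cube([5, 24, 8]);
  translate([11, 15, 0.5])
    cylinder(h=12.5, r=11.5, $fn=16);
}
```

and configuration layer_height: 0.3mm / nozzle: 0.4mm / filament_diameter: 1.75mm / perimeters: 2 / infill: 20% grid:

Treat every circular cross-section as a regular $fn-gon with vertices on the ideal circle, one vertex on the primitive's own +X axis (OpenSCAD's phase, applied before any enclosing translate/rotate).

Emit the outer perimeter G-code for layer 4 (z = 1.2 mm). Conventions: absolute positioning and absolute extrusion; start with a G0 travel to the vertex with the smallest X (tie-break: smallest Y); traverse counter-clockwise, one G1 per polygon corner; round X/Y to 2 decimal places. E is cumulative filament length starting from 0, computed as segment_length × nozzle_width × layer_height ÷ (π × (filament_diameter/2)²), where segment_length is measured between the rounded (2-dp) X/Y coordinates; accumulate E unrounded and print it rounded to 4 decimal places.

At z = 1.2 mm: the cube is present — its section is the full 5×24 rectangle; the r=11.5 cylinder at (11, 15) gives a regular 16-gon of circumradius 11.5 (constant along its height); Keeping only the common overlap: the r=11.5 cylinder at (11, 15) partially overlaps the 5×24 cube; clipping to the common part keeps 71.31 mm² — 1 connected region. The outline is a single polygon with 9 vertices. Extrusion per mm of travel: 0.4 × 0.3 / (π × 0.875²) = 0.049890. Accumulating E over each segment gives final E = 2.0637.

G0 X0.00 Y12.49 Z1.20
G1 X0.38 Y10.60 E0.0962
G1 X2.87 Y6.87 E0.3199
G1 X5.00 Y5.44 E0.4479
G1 X5.00 Y24.00 E1.3739
G1 X4.17 Y24.00 E1.4153
G1 X2.87 Y23.13 E1.4933
G1 X0.38 Y19.40 E1.7171
G1 X0.00 Y17.51 E1.8133
G1 X0.00 Y12.49 E2.0637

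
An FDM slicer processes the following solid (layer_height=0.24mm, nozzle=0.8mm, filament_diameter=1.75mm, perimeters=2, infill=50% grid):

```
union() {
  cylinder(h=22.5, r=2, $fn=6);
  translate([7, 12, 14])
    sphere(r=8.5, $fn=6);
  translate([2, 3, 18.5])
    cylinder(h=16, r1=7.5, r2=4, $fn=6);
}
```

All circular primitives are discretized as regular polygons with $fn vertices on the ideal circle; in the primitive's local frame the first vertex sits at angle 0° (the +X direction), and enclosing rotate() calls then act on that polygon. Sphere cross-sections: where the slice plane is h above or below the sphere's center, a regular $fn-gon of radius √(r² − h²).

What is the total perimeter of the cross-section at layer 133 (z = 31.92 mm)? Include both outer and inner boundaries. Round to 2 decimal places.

27.39 mm

At z = 31.92 mm: the cylinder is absent (z outside [0, 22.5]); the sphere at (7, 12) is not intersected at this z (|z−center|=17.920 > r=8.5); the cone at (2, 3): at t=0.839 of its height the radius interpolates to r₁+(r₂−r₁)t = 4.564, giving a regular 6-gon of that circumradius (perimeter = 2·6·4.564·sin(180°/6) = 27.39 mm); Taking the union: only the cone at (2, 3) is present, so the union is just that shape — boundary = 27.39 mm. Overall, the cross-section is a single solid region. Total boundary length (outer) = 27.39 mm.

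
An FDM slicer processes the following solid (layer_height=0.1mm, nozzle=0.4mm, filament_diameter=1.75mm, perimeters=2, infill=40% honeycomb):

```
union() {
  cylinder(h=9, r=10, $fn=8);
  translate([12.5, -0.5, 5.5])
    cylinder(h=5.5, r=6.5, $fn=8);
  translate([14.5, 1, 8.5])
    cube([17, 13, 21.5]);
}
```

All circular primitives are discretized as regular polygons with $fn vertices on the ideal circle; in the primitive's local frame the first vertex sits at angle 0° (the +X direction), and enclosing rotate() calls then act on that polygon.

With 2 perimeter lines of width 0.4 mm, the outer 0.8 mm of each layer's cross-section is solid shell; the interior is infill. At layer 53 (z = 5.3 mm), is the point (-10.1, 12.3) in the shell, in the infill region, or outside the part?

At z = 5.3 mm: the r=10 cylinder gives a regular 8-gon of circumradius 10 (constant along its height); the cylinder at (12.5, -0.5) does not reach this height (z outside [5.5, 11]); the cube at (14.5, 1) is not intersected at this z (z outside [8.5, 30]); Taking the union: only the r=10 cylinder is present, so the union is just that shape — 1 connected region. Overall, the cross-section is a single solid region. The nearest boundary edge runs (0.00, 10.00)→(-7.07, 7.07); distance from the point to it = 6.04 mm. The point is not inside any of the regions above, so it lies outside the cross-section (6.04 mm from the nearest boundary).

outside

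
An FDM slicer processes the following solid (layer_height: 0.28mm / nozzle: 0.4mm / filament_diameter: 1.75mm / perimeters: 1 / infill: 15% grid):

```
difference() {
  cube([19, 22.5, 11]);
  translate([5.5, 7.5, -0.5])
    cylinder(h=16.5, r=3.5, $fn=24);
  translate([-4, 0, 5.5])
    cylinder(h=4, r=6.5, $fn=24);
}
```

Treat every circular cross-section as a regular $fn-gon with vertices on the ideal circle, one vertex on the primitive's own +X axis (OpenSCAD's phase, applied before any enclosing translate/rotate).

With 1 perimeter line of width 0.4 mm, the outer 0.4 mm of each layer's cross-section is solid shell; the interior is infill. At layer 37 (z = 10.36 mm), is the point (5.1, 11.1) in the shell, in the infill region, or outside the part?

At z = 10.36 mm: the 19×22.5 cube contributes its full rectangle; the r=3.5 cylinder at (5.5, 7.5) gives a regular 24-gon of circumradius 3.5 (constant along its height); the cylinder at (-4, 0) does not reach this height (z outside [5.5, 9.5]); Subtracting the remaining from the first: starting from the 19×22.5 cube, the r=3.5 cylinder at (5.5, 7.5) lies wholly inside it (removes its full 38.05 mm² and its 21.93 mm outline becomes a hole wall) — 1 connected region with 1 hole. Overall, the cross-section is one region with 1 hole. The nearest boundary edge runs (5.50, 11.00)→(4.59, 10.88); distance from the point to it = 0.15 mm. The point is inside the cross-section, 0.15 mm from the nearest boundary — within the 0.4 mm shell band (1 × 0.4).

shell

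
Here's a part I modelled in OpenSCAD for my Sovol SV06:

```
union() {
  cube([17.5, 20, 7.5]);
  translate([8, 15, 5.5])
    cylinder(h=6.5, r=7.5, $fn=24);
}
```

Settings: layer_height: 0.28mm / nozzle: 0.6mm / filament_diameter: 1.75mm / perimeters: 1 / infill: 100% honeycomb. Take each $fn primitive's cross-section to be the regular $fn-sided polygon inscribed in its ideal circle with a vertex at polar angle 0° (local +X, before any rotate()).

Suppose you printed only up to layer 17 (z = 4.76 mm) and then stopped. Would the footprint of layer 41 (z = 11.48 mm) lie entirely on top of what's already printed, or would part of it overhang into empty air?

part overhangs

Compare the two slices. At z = 4.76: the cube (footprint 17.5×20) is included at this height (area 350.00 mm²); the cylinder at (8, 15) is not intersected at this z (z outside [5.5, 12]); Combining (union): only the 17.5×20 cube is present, so the union is just that shape — area = 350.00 mm². At z = 11.48: the cube does not reach this height (z outside [0, 7.5]); the r=7.5 cylinder at (8, 15) contributes a regular 24-gon of circumradius 7.5 (area = (24/2)·7.500²·sin(360°/24) = 174.70 mm²); Merging all regions: only the r=7.5 cylinder at (8, 15) is present, so the union is just that shape — area = 174.70 mm². Checking containment: at z = 11.48 the cross-section extends beyond the z = 4.76 cross-section by about 18.84 mm².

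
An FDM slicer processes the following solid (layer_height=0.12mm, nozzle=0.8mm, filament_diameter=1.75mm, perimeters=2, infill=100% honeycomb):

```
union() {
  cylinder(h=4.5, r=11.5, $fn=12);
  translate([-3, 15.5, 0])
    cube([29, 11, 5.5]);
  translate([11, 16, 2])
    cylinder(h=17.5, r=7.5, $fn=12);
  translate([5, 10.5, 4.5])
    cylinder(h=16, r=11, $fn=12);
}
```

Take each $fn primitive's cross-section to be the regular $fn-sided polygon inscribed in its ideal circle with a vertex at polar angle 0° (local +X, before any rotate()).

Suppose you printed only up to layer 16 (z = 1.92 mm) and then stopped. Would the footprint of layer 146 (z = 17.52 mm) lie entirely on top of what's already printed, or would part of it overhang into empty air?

part overhangs

Compare the two slices. At z = 1.92: the r=11.5 cylinder contributes a regular 12-gon of circumradius 11.5 (area = (12/2)·11.500²·sin(360°/12) = 396.75 mm²); the cube at (-3, 15.5) is present — its section is the full 29×11 rectangle (area 319.00 mm²); the cylinder at (11, 16) is not intersected at this z (z outside [2, 19.5]); the cylinder at (5, 10.5) is absent (z outside [4.5, 20.5]); Taking the union: the 2 present regions are separate (no shared area or edge), so areas and boundary lengths simply add and each stays a separate island — area = 715.75 mm². At z = 17.52: the cylinder does not reach this height (z outside [0, 4.5]); the cube at (-3, 15.5) is not intersected at this z (z outside [0, 5.5]); the r=7.5 cylinder at (11, 16) gives a regular 12-gon of circumradius 7.5 (constant along its height) (area = (12/2)·7.500²·sin(360°/12) = 168.75 mm²); the r=11 cylinder at (5, 10.5) gives a regular 12-gon of circumradius 11 (constant along its height) (area = (12/2)·11.000²·sin(360°/12) = 363.00 mm²); Combining (union): the regions partially overlap — summed areas 531.75 mm² minus the doubly-counted overlap 109.27 mm² gives 422.48 mm² — area = 422.48 mm². Checking containment: at z = 17.52 the cross-section extends beyond the z = 1.92 cross-section by about 161.20 mm².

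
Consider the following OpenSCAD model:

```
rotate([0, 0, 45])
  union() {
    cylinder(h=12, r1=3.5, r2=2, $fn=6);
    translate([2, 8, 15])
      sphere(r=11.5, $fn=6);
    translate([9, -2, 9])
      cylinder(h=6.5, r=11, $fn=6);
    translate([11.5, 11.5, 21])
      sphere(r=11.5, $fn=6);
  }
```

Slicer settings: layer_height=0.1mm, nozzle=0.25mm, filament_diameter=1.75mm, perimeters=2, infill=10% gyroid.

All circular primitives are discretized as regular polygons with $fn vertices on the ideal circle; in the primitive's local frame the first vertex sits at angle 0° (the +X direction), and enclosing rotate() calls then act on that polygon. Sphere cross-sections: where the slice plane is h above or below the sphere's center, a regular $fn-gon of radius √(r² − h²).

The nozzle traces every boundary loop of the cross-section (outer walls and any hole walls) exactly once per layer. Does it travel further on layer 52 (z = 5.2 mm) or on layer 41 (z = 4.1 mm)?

layer 52 (z = 5.2 mm)

Layer 52 (z = 5.2): the cone: at t=0.433 of its height the radius interpolates to r₁+(r₂−r₁)t = 2.850, giving a regular 6-gon of that circumradius (perimeter = 2·6·2.850·sin(180°/6) = 17.10 mm); the r=11.5 sphere at (2, 8) slices to a regular 6-gon of circumradius 6.017 (√(r²−h²) with h=9.8 from center) (perimeter = 2·6·6.017·sin(180°/6) = 36.10 mm); the cylinder at (9, -2) is not intersected at this z (z outside [9, 15.5]); the sphere at (11.5, 11.5) does not reach this height (|z−center|=15.800 > r=11.5); Taking the union: the 2 present regions are separate (no shared area or edge), so areas and boundary lengths simply add and each stays a separate island — boundary = 53.20 mm; (rotated 45° about Z; rotation is an isometry so areas/perimeters/island counts are preserved). So its perimeter = 53.20 mm. Layer 41 (z = 4.1): the cone contributes a regular 6-gon of circumradius 2.987 (interpolated between r1=3.5 and r2=2 at t=0.342) (perimeter = 2·6·2.987·sin(180°/6) = 17.92 mm); the sphere at (2, 8): section is a regular 6-gon, circumradius = √(r²−h²) = √(11.5²−10.9²) = 3.666 (perimeter = 2·6·3.666·sin(180°/6) = 22.00 mm); the cylinder at (9, -2) does not reach this height (z outside [9, 15.5]); the sphere at (11.5, 11.5) does not reach this height (|z−center|=16.900 > r=11.5); Taking the union: the 2 present regions are separate (no shared area or edge), so areas and boundary lengths simply add and each stays a separate island — boundary = 39.92 mm; (rotated 45° about Z; rotation is an isometry so areas/perimeters/island counts are preserved). So its perimeter = 39.92 mm. Layer 52 is larger (53.20 vs 39.92 mm).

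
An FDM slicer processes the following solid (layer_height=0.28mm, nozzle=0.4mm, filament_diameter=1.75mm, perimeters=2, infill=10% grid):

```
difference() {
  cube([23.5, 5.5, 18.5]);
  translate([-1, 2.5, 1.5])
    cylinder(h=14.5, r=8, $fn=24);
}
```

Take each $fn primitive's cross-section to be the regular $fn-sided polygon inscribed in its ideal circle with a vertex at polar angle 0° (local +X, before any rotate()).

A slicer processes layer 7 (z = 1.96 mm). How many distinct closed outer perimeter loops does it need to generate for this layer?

At z = 1.96 mm: the cube is present — its section is the full 23.5×5.5 rectangle; the cylinder at (-1, 2.5): section is a regular 24-gon, circumradius r=8; Taking the first minus the rest: starting from the 23.5×5.5 cube, the r=8 cylinder at (-1, 2.5) partially overlaps it — only the 37.35 mm² overlap (of its 198.77 mm²) is removed, clipping the outline — 1 connected region. The result has 1 disconnected region.

1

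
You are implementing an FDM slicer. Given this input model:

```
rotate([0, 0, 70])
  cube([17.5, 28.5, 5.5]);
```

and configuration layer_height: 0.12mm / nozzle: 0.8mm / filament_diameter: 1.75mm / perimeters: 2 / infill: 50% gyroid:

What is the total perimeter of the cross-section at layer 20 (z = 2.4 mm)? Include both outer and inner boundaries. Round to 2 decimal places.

At z = 2.4 mm: the 17.5×28.5 cube contributes its full rectangle (perimeter 92.00 mm); (whole slice rotated 70° about Z — lengths, areas and connectivity unchanged). Overall, the cross-section is a single solid region. Total boundary length (outer) = 92.00 mm.

92.00 mm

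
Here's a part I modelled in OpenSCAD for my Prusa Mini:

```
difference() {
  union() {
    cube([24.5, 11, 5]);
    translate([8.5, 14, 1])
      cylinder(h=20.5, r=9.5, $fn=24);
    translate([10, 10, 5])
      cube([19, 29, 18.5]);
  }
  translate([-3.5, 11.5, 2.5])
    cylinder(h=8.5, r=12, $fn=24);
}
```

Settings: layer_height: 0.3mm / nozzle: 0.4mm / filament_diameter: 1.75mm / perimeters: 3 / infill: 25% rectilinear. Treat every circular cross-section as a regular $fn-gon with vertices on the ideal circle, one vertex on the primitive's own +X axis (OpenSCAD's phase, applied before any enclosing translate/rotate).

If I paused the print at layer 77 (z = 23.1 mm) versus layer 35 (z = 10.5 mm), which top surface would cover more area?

Layer 77 (z = 23.1): the cube is absent (z outside [0, 5]); the cylinder at (8.5, 14) is absent (z outside [1, 21.5]); the cube at (10, 10) (footprint 19×29) is included at this height (area 551.00 mm²); Merging all regions: only the 19×29 cube at (10, 10) is present, so the union is just that shape — area = 551.00 mm²; the cylinder at (-3.5, 11.5) does not reach this height (z outside [2.5, 11]); Subtracting the remaining from the first: none of the subtracted shapes is present at this height, so the result so far is unchanged — area = 551.00 mm². So its area = 551.00 mm². Layer 35 (z = 10.5): the cube is not intersected at this z (z outside [0, 5]); the r=9.5 cylinder at (8.5, 14) contributes a regular 24-gon of circumradius 9.5 (area = (24/2)·9.500²·sin(360°/24) = 280.30 mm²); the 19×29 cube at (10, 10) contributes its full rectangle (area 551.00 mm²); Combining (union): the regions partially overlap — summed areas 831.30 mm² minus the doubly-counted overlap 86.58 mm² gives 744.72 mm² — area = 744.72 mm²; the r=12 cylinder at (-3.5, 11.5) contributes a regular 24-gon of circumradius 12 (area = (24/2)·12.000²·sin(360°/24) = 447.24 mm²); Taking the first minus the rest: starting from that combined region (744.72 mm²), the r=12 cylinder at (-3.5, 11.5) partially overlaps it — only the 110.60 mm² overlap (of its 447.24 mm²) is removed, clipping the outline — area = 634.12 mm². So its area = 634.12 mm². Layer 35 is larger (634.12 vs 551.00 mm²).

layer 35 (z = 10.5 mm)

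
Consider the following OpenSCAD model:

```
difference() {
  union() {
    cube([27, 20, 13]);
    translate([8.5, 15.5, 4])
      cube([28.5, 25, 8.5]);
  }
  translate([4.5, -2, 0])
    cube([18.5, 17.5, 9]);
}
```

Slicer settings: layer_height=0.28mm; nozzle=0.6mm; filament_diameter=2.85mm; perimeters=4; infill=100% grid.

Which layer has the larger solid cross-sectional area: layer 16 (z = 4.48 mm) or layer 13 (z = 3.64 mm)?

Layer 16 (z = 4.48): the cube (footprint 27×20) is included at this height (area 540.00 mm²); the cube at (8.5, 15.5) is present — its section is the full 28.5×25 rectangle (area 712.50 mm²); Combining (union): the regions partially overlap — summed areas 1252.50 mm² minus the doubly-counted overlap 83.25 mm² gives 1169.25 mm² — area = 1169.25 mm²; the cube at (4.5, -2) (footprint 18.5×17.5) is included at this height (area 323.75 mm²); Subtracting the remaining from the first: starting from that combined region (1169.25 mm²), the 18.5×17.5 cube at (4.5, -2) partially overlaps it — only the 286.75 mm² overlap (of its 323.75 mm²) is removed, clipping the outline — area = 882.50 mm². So its area = 882.50 mm². Layer 13 (z = 3.64): the 27×20 cube contributes its full rectangle (area 540.00 mm²); the cube at (8.5, 15.5) is absent (z outside [4, 12.5]); Merging all regions: only the 27×20 cube is present, so the union is just that shape — area = 540.00 mm²; the cube at (4.5, -2) (footprint 18.5×17.5) is included at this height (area 323.75 mm²); Taking the first minus the rest: starting from the result so far (540.00 mm²), the 18.5×17.5 cube at (4.5, -2) partially overlaps it — only the 286.75 mm² overlap (of its 323.75 mm²) is removed, clipping the outline — area = 253.25 mm². So its area = 253.25 mm². Layer 16 is larger (882.50 vs 253.25 mm²).

layer 16 (z = 4.48 mm)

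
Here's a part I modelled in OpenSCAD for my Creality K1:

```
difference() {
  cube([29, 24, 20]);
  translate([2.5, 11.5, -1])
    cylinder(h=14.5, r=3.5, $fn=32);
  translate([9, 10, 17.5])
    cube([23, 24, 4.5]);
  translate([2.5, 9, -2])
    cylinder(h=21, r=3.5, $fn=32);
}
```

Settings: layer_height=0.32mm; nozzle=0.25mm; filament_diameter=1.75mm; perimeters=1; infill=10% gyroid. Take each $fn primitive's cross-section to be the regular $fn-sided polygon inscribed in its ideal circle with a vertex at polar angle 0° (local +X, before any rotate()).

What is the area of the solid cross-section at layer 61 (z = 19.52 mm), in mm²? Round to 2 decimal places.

416.00 mm²

At z = 19.52 mm: the cube (footprint 29×24) is included at this height (area 696.00 mm²); the cylinder at (2.5, 11.5) does not reach this height (z outside [-1, 13.5]); the 23×24 cube at (9, 10) contributes its full rectangle (area 552.00 mm²); the cylinder at (2.5, 9) is absent (z outside [-2, 19]); After the difference (first − rest): starting from the 29×24 cube (696.00 mm²), the 23×24 cube at (9, 10) partially overlaps it — only the 280.00 mm² overlap (of its 552.00 mm²) is removed, clipping the outline — area = 416.00 mm². Overall, the cross-section is a single solid region. Net area = 416.00 mm².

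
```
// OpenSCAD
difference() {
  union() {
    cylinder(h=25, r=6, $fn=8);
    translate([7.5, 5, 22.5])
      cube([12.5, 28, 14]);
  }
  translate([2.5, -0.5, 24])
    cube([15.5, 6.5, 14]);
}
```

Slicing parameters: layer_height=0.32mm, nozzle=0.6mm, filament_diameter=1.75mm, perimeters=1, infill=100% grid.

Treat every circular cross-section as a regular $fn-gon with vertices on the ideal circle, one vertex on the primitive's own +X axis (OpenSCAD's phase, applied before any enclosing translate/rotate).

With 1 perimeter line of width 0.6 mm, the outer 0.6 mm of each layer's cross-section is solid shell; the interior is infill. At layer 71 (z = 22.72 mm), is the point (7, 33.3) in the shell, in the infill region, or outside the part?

At z = 22.72 mm: the r=6 cylinder contributes a regular 8-gon of circumradius 6; the cube at (7.5, 5) is present — its section is the full 12.5×28 rectangle; Taking the union: the 2 present regions are separate (no shared area or edge), so areas and boundary lengths simply add and each stays a separate island — 2 connected regions; the cube at (2.5, -0.5) is absent (z outside [24, 38]); After the difference (first − rest): none of the subtracted shapes is present at this height, so that combined region is unchanged — 2 connected regions. Overall, the cross-section has 2 separate islands. The nearest boundary edge runs (7.50, 5.00)→(7.50, 33.00); distance from the point to it = 0.58 mm. The point is not inside any of the regions above, so it lies outside the cross-section (0.58 mm from the nearest boundary).

outside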